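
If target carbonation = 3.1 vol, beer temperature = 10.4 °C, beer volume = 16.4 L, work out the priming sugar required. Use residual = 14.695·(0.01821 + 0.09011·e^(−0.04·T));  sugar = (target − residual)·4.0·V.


residual = 14.695·(0.01821 + 0.09011·e^(−0.04·10.4)) = 1.1411
sugar = (3.1 − 1.1411)·4.0·16.4

128.5024 g


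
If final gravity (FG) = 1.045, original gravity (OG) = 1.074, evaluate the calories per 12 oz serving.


ABW = (OG−FG)·131.25·0.79/FG;  °P = 259 − 259/SG (for OG→OE and FG→AE);  RE = 0.1808·OE + 0.8192·AE;  Cal = (6.9·ABW + 4·(RE−0.1))·FG·3.55
ABW = (1.074 − 1.045)·131.25·0.79/1.045 = 2.8775
OE = 259 − 259/1.074 = 17.8454 °P
AE = 259 − 259/1.045 = 11.1531 °P
RE = 0.1808·17.8454 + 0.8192·11.1531 = 12.3631 °P
Cal = (6.9·2.8775 + 4·(12.3631−0.1))·1.045·3.55

255.6268 kcal


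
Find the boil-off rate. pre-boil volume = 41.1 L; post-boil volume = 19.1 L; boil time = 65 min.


rate = (V_pre − V_post) / (t_min/60)
rate = (41.1 − 19.1) / (65/60)

20.3077 L/hr


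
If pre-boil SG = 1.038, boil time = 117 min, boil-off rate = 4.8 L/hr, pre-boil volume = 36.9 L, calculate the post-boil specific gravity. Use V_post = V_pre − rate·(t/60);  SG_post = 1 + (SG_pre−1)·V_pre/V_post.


V_post = 36.9 − 4.8·(117/60) = 27.5400
SG_post = 1 + (1.038 − 1)·36.9/27.5400

1.0509


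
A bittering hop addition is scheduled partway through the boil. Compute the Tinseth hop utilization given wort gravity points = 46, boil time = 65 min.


U = 1.65·0.000125^(GP/1000) · (1 − e^(−0.04·t))/4.15
bigness = 1.65·0.000125^(46/1000) = 1.0913
boil_factor = (1 − e^(−0.04·65))/4.15 = 0.2231
U = 1.0913 · 0.2231

0.2434


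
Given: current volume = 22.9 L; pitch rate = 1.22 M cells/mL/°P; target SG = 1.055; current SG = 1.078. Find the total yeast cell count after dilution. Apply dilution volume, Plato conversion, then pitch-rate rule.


V_w = V·((SG_c−1)/(SG_t−1)−1);  °P = 259 − 259/SG_t;  cells = rate·(V+V_w)·°P
V_w = 22.9·((1.078−1)/(1.055−1)−1) = 9.5764
V_final = 22.9 + 9.5764 = 32.4764
°P = 259 − 259/1.055 = 13.5024
cells = 1.22·32.4764·13.5024

534.9796 billion cells


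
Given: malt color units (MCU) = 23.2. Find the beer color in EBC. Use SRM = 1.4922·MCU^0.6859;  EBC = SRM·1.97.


SRM = 1.4922·23.2^0.6859 = 12.8948
EBC = 12.8948·1.97

25.4028 EBC


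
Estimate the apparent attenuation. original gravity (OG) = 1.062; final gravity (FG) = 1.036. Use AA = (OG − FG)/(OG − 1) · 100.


AA = (1.062 − 1.036)/(1.062 − 1) · 100

41.9355 %


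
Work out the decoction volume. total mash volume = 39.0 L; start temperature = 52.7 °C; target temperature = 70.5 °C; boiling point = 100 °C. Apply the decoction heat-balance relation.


V_dec = V_total·(T_target − T_start)/(T_boil − T_start)
V_dec = 39.0·(70.5 − 52.7)/(100 − 52.7)

14.6765 L


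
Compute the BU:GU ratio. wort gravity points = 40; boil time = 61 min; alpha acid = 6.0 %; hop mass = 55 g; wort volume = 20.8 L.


U = 1.65·0.000125^(GP/1000)·(1−e^(−0.04t))/4.15;  IBU = (α/100)·m·U·1000/V;  BU:GU = IBU/GP
U = 1.65·0.000125^(40/1000)·(1−e^(−0.04·61))/4.15 = 0.2533
IBU = (6.0/100)·55·0.2533·1000/20.8 = 40.1936
BU:GU = 40.1936/40

1.0048


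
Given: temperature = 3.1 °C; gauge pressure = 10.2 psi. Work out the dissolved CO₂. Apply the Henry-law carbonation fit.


vols = (P + 14.695)·(0.01821 + 0.09011·e^(−0.04·T))
vols = (10.2 + 14.695)·(0.01821 + 0.09011·e^(−0.04·3.1))

2.4350 volumes


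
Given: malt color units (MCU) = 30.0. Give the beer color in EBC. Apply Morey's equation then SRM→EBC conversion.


SRM = 1.4922·MCU^0.6859;  EBC = SRM·1.97
SRM = 1.4922·30.0^0.6859 = 15.3810
EBC = 15.3810·1.97

30.3006 EBC


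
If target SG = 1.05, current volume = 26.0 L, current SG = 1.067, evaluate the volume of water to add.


V_water = V·((SG_curr − 1)/(SG_target − 1) − 1)
V_water = 26.0·((1.067 − 1)/(1.05 − 1) − 1)

8.8400 L


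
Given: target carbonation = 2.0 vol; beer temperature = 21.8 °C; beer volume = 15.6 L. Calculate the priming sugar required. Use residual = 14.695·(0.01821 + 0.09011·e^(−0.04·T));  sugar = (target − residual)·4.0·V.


residual = 14.695·(0.01821 + 0.09011·e^(−0.04·21.8)) = 0.8212
sugar = (2.0 − 0.8212)·4.0·15.6

73.5541 g


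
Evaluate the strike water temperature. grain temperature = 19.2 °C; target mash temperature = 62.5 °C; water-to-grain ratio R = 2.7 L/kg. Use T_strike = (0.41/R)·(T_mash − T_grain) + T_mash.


T_strike = (0.41/2.7)·(62.5 − 19.2) + 62.5

69.0752 °C


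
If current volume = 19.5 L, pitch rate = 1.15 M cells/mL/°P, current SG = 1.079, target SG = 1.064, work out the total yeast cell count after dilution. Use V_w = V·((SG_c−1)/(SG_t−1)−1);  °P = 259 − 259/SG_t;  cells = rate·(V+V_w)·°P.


V_w = 19.5·((1.079−1)/(1.064−1)−1) = 4.5703
V_final = 19.5 + 4.5703 = 24.0703
°P = 259 − 259/1.064 = 15.5789
cells = 1.15·24.0703·15.5789

431.2387 billion cells


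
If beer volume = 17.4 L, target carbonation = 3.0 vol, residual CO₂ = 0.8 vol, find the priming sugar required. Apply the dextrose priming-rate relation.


sugar = (target − residual)·4.0·V
sugar = (3.0 − 0.8)·4.0·17.4

153.1200 g


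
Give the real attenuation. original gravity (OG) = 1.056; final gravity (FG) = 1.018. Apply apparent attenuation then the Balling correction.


AA = (OG−FG)/(OG−1)·100;  RA = AA·0.8192
AA = (1.056 − 1.018)/(1.056 − 1)·100 = 67.8571
RA = 67.8571·0.8192

55.5886 %


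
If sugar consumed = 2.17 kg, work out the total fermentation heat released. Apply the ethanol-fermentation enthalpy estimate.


Q = m_sugar · 590 kJ/kg
Q = 2.17 · 590

1280.3000 kJ


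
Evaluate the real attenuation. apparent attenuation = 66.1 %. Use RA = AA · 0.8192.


RA = 66.1 · 0.8192

54.1491 %


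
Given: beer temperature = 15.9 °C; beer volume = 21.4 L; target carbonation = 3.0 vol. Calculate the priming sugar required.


residual = 14.695·(0.01821 + 0.09011·e^(−0.04·T));  sugar = (target − residual)·4.0·V
residual = 14.695·(0.01821 + 0.09011·e^(−0.04·15.9)) = 0.9686
sugar = (3.0 − 0.9686)·4.0·21.4

173.8864 g


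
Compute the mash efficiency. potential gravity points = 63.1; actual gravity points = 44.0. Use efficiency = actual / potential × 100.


efficiency = 44.0 / 63.1 × 100

69.7306 %


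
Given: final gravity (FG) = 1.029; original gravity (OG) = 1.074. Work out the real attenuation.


AA = (OG−FG)/(OG−1)·100;  RA = AA·0.8192
AA = (1.074 − 1.029)/(1.074 − 1)·100 = 60.8108
RA = 60.8108·0.8192

49.8162 %


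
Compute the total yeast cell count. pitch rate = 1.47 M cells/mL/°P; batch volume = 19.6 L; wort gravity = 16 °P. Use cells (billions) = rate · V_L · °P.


cells = 1.47 · 19.6 · 16

460.9920 billion cells


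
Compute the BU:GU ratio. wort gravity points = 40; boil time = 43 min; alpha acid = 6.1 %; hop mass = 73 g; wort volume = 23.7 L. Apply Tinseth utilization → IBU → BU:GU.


U = 1.65·0.000125^(GP/1000)·(1−e^(−0.04t))/4.15;  IBU = (α/100)·m·U·1000/V;  BU:GU = IBU/GP
U = 1.65·0.000125^(40/1000)·(1−e^(−0.04·43))/4.15 = 0.2278
IBU = (6.1/100)·73·0.2278·1000/23.7 = 42.8080
BU:GU = 42.8080/40

1.0702


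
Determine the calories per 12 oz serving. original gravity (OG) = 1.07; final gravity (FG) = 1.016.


ABW = (OG−FG)·131.25·0.79/FG;  °P = 259 − 259/SG (for OG→OE and FG→AE);  RE = 0.1808·OE + 0.8192·AE;  Cal = (6.9·ABW + 4·(RE−0.1))·FG·3.55
ABW = (1.07 − 1.016)·131.25·0.79/1.016 = 5.5109
OE = 259 − 259/1.07 = 16.9439 °P
AE = 259 − 259/1.016 = 4.0787 °P
RE = 0.1808·16.9439 + 0.8192·4.0787 = 6.4048 °P
Cal = (6.9·5.5109 + 4·(6.4048−0.1))·1.016·3.55

228.1107 kcal


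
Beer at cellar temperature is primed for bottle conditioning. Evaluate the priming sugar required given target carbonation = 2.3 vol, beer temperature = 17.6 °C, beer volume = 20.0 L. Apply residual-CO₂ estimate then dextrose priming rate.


residual = 14.695·(0.01821 + 0.09011·e^(−0.04·T));  sugar = (target − residual)·4.0·V
residual = 14.695·(0.01821 + 0.09011·e^(−0.04·17.6)) = 0.9225
sugar = (2.3 − 0.9225)·4.0·20.0

110.1974 g


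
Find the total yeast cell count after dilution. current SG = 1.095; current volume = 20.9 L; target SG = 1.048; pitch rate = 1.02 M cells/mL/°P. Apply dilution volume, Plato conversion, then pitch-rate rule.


V_w = V·((SG_c−1)/(SG_t−1)−1);  °P = 259 − 259/SG_t;  cells = rate·(V+V_w)·°P
V_w = 20.9·((1.095−1)/(1.048−1)−1) = 20.4646
V_final = 20.9 + 20.4646 = 41.3646
°P = 259 − 259/1.048 = 11.8626
cells = 1.02·41.3646·11.8626

500.5051 billion cells


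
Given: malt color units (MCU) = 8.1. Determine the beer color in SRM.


SRM = 1.4922 · MCU^0.6859
SRM = 1.4922 · 8.1^0.6859

6.2655 SRM


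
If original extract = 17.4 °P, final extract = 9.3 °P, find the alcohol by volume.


SG = 259/(259 − P);  ABV = (OG − FG)·131.25
OG = 259/(259 − 17.4) = 1.0720
FG = 259/(259 − 9.3) = 1.0372
ABV = (1.0720 − 1.0372)·131.25

4.5642 % ABV


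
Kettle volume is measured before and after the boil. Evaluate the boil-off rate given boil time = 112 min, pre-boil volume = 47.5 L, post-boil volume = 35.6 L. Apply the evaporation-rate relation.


rate = (V_pre − V_post) / (t_min/60)
rate = (47.5 − 35.6) / (112/60)

6.3750 L/hr


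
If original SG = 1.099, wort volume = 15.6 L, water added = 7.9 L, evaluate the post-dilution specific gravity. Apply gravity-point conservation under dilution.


SG_new = 1 + (SG_old − 1)·V_old/(V_old + V_water)
pts = (1.099 − 1)·1000·15.6/(15.6 + 7.9) = 65.7191
SG_new = 1 + 65.7191/1000

1.0657


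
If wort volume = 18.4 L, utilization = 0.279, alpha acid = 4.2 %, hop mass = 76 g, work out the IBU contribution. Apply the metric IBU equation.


IBU = (α/100)·mass·U·1000 / V
IBU = (4.2/100)·76·0.279·1000 / 18.4

48.4004 IBU


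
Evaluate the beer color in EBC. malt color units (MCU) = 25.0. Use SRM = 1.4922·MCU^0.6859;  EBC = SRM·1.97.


SRM = 1.4922·25.0^0.6859 = 13.5729
EBC = 13.5729·1.97

26.7387 EBC


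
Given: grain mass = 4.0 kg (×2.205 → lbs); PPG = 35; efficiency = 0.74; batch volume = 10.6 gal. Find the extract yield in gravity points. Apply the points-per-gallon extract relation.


points = lbs × PPG × eff / vol
lbs = 4.0 × 2.205 = 8.8200
points = 8.8200 × 35 × 0.74 / 10.6

21.5508 points


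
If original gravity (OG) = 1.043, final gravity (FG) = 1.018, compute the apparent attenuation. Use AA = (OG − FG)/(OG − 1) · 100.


AA = (1.043 − 1.018)/(1.043 − 1) · 100

58.1395 %


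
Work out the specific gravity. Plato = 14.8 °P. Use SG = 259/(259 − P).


SG = 259/(259 − 14.8)

1.0606


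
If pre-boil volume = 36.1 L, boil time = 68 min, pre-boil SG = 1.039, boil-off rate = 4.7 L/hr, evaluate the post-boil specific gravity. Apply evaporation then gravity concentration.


V_post = V_pre − rate·(t/60);  SG_post = 1 + (SG_pre−1)·V_pre/V_post
V_post = 36.1 − 4.7·(68/60) = 30.7733
SG_post = 1 + (1.039 − 1)·36.1/30.7733

1.0458


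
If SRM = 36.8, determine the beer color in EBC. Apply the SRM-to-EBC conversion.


EBC = SRM · 1.97
EBC = 36.8 · 1.97

72.4960 EBC


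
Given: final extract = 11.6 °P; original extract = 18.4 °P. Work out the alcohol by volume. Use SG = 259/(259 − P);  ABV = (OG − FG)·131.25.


OG = 259/(259 − 18.4) = 1.0765
FG = 259/(259 − 11.6) = 1.0469
ABV = (1.0765 − 1.0469)·131.25

3.8834 % ABV


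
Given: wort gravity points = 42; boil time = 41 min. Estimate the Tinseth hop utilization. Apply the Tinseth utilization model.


U = 1.65·0.000125^(GP/1000) · (1 − e^(−0.04·t))/4.15
bigness = 1.65·0.000125^(42/1000) = 1.1312
boil_factor = (1 − e^(−0.04·41))/4.15 = 0.1942
U = 1.1312 · 0.1942

0.2197


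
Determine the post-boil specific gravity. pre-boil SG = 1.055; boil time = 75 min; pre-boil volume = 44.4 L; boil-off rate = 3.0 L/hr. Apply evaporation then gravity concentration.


V_post = V_pre − rate·(t/60);  SG_post = 1 + (SG_pre−1)·V_pre/V_post
V_post = 44.4 − 3.0·(75/60) = 40.6500
SG_post = 1 + (1.055 − 1)·44.4/40.6500

1.0601


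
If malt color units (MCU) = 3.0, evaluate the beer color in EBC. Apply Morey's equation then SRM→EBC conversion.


SRM = 1.4922·MCU^0.6859;  EBC = SRM·1.97
SRM = 1.4922·3.0^0.6859 = 3.1702
EBC = 3.1702·1.97

6.2453 EBC


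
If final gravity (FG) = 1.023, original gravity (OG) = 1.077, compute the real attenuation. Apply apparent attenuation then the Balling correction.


AA = (OG−FG)/(OG−1)·100;  RA = AA·0.8192
AA = (1.077 − 1.023)/(1.077 − 1)·100 = 70.1299
RA = 70.1299·0.8192

57.4504 %


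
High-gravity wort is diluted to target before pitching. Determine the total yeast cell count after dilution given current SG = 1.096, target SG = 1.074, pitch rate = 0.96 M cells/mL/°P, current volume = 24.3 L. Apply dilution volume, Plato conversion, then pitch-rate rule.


V_w = V·((SG_c−1)/(SG_t−1)−1);  °P = 259 − 259/SG_t;  cells = rate·(V+V_w)·°P
V_w = 24.3·((1.096−1)/(1.074−1)−1) = 7.2243
V_final = 24.3 + 7.2243 = 31.5243
°P = 259 − 259/1.074 = 17.8454
cells = 0.96·31.5243·17.8454

540.0627 billion cells


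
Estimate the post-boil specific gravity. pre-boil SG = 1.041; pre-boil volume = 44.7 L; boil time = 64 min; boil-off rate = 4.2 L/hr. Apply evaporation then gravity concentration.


V_post = V_pre − rate·(t/60);  SG_post = 1 + (SG_pre−1)·V_pre/V_post
V_post = 44.7 − 4.2·(64/60) = 40.2200
SG_post = 1 + (1.041 − 1)·44.7/40.2200

1.0456


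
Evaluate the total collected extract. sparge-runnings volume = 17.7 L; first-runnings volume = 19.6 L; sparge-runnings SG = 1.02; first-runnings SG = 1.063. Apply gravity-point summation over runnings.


total = Σ (SG_i − 1)·1000·V_i
first = (1.063 − 1)·1000·19.6 = 1234.8000
sparge = (1.02 − 1)·1000·17.7 = 354.0000
total = 1234.8000 + 354.0000

1588.8000 gravity·L


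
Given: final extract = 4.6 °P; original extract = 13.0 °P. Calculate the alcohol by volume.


SG = 259/(259 − P);  ABV = (OG − FG)·131.25
OG = 259/(259 − 13.0) = 1.0528
FG = 259/(259 − 4.6) = 1.0181
ABV = (1.0528 − 1.0181)·131.25

4.5627 % ABV


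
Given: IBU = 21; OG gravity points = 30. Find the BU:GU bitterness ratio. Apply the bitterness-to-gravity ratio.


BU:GU = IBU / OG_points
BU:GU = 21 / 30

0.7000


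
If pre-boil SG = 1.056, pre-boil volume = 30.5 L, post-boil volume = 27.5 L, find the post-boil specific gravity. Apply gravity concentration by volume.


SG_post = 1 + (SG_pre − 1)·V_pre/V_post
pts_pre = (1.056 − 1)·1000 = 56.0000
pts_post = 56.0000·30.5/27.5 = 62.1091
SG_post = 1 + 62.1091/1000

1.0621


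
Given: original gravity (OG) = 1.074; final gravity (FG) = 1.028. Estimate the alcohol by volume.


ABV = (OG − FG) · 131.25
ABV = (1.074 − 1.028) · 131.25

6.0375 % ABV


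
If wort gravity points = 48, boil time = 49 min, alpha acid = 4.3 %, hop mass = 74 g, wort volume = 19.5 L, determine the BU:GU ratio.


U = 1.65·0.000125^(GP/1000)·(1−e^(−0.04t))/4.15;  IBU = (α/100)·m·U·1000/V;  BU:GU = IBU/GP
U = 1.65·0.000125^(48/1000)·(1−e^(−0.04·49))/4.15 = 0.2219
IBU = (4.3/100)·74·0.2219·1000/19.5 = 36.2091
BU:GU = 36.2091/48

0.7544


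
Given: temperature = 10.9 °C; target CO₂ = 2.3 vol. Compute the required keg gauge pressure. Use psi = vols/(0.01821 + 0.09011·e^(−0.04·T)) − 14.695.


psi = 2.3/(0.01821 + 0.09011·e^(−0.04·10.9)) − 14.695

15.3795 psi


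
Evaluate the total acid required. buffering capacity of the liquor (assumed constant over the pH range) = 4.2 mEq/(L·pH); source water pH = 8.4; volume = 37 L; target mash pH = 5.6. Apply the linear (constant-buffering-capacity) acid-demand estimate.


acid = buffering capacity · (pH_source − pH_target) · V
acid = 4.2 · (8.4 − 5.6) · 37

435.1200 mEq


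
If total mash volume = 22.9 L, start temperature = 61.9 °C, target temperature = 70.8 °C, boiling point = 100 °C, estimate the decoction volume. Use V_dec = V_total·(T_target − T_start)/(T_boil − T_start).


V_dec = 22.9·(70.8 − 61.9)/(100 − 61.9)

5.3493 L


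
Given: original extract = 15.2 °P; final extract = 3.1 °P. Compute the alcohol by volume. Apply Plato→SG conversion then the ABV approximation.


SG = 259/(259 − P);  ABV = (OG − FG)·131.25
OG = 259/(259 − 15.2) = 1.0623
FG = 259/(259 − 3.1) = 1.0121
ABV = (1.0623 − 1.0121)·131.25

6.5930 % ABV


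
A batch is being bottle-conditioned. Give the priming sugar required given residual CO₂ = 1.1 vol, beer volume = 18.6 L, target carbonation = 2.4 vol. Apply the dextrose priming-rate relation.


sugar = (target − residual)·4.0·V
sugar = (2.4 − 1.1)·4.0·18.6

96.7200 g


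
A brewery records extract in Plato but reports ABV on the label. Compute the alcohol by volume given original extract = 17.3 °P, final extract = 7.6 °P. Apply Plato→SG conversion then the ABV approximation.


SG = 259/(259 − P);  ABV = (OG − FG)·131.25
OG = 259/(259 − 17.3) = 1.0716
FG = 259/(259 − 7.6) = 1.0302
ABV = (1.0716 − 1.0302)·131.25

5.4266 % ABV


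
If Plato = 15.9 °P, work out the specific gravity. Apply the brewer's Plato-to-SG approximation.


SG = 259/(259 − P)
SG = 259/(259 − 15.9)

1.0654


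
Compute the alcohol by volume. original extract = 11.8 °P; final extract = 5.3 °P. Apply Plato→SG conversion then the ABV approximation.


SG = 259/(259 − P);  ABV = (OG − FG)·131.25
OG = 259/(259 − 11.8) = 1.0477
FG = 259/(259 − 5.3) = 1.0209
ABV = (1.0477 − 1.0209)·131.25

3.5233 % ABV


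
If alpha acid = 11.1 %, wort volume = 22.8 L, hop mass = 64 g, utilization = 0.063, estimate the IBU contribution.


IBU = (α/100)·mass·U·1000 / V
IBU = (11.1/100)·64·0.063·1000 / 22.8

19.6295 IBU


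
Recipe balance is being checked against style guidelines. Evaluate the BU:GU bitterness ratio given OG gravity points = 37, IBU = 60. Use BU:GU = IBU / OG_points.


BU:GU = 60 / 37

1.6216


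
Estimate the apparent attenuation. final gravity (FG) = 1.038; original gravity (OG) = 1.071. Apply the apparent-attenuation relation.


AA = (OG − FG)/(OG − 1) · 100
AA = (1.071 − 1.038)/(1.071 − 1) · 100

46.4789 %


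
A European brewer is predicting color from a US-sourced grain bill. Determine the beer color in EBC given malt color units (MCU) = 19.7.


SRM = 1.4922·MCU^0.6859;  EBC = SRM·1.97
SRM = 1.4922·19.7^0.6859 = 11.5266
EBC = 11.5266·1.97

22.7074 EBC


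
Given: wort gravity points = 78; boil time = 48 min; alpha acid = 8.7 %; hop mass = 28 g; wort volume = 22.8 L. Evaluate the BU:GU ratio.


U = 1.65·0.000125^(GP/1000)·(1−e^(−0.04t))/4.15;  IBU = (α/100)·m·U·1000/V;  BU:GU = IBU/GP
U = 1.65·0.000125^(78/1000)·(1−e^(−0.04·48))/4.15 = 0.1683
IBU = (8.7/100)·28·0.1683·1000/22.8 = 17.9840
BU:GU = 17.9840/78

0.2306


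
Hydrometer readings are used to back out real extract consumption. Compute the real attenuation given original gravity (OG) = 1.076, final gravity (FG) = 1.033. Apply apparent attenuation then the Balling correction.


AA = (OG−FG)/(OG−1)·100;  RA = AA·0.8192
AA = (1.076 − 1.033)/(1.076 − 1)·100 = 56.5789
RA = 56.5789·0.8192

46.3495 %


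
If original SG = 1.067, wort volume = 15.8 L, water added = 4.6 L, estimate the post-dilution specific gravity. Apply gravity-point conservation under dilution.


SG_new = 1 + (SG_old − 1)·V_old/(V_old + V_water)
pts = (1.067 − 1)·1000·15.8/(15.8 + 4.6) = 51.8922
SG_new = 1 + 51.8922/1000

1.0519


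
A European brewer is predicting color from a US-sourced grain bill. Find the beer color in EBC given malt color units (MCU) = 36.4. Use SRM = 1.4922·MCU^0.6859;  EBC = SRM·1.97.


SRM = 1.4922·36.4^0.6859 = 17.5625
EBC = 17.5625·1.97

34.5981 EBC


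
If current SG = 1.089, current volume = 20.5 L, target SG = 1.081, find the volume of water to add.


V_water = V·((SG_curr − 1)/(SG_target − 1) − 1)
V_water = 20.5·((1.089 − 1)/(1.081 − 1) − 1)

2.0247 L


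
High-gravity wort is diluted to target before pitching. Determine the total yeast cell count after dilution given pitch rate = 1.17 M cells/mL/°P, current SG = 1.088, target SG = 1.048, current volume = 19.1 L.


V_w = V·((SG_c−1)/(SG_t−1)−1);  °P = 259 − 259/SG_t;  cells = rate·(V+V_w)·°P
V_w = 19.1·((1.088−1)/(1.048−1)−1) = 15.9167
V_final = 19.1 + 15.9167 = 35.0167
°P = 259 − 259/1.048 = 11.8626
cells = 1.17·35.0167·11.8626

486.0046 billion cells


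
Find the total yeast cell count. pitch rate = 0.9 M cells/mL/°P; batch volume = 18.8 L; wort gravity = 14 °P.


cells (billions) = rate · V_L · °P
cells = 0.9 · 18.8 · 14

236.8800 billion cells


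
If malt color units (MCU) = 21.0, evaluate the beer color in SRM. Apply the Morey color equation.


SRM = 1.4922 · MCU^0.6859
SRM = 1.4922 · 21.0^0.6859

12.0431 SRM


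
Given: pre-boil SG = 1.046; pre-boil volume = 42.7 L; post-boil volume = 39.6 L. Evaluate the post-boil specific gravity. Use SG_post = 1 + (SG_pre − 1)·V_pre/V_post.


pts_pre = (1.046 − 1)·1000 = 46.0000
pts_post = 46.0000·42.7/39.6 = 49.6010
SG_post = 1 + 49.6010/1000

1.0496


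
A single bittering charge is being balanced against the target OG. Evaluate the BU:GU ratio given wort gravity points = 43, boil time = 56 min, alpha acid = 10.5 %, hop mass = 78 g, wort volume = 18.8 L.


U = 1.65·0.000125^(GP/1000)·(1−e^(−0.04t))/4.15;  IBU = (α/100)·m·U·1000/V;  BU:GU = IBU/GP
U = 1.65·0.000125^(43/1000)·(1−e^(−0.04·56))/4.15 = 0.2414
IBU = (10.5/100)·78·0.2414·1000/18.8 = 105.1583
BU:GU = 105.1583/43

2.4455


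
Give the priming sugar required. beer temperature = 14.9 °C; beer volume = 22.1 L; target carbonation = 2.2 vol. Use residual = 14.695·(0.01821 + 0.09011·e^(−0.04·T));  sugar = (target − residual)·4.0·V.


residual = 14.695·(0.01821 + 0.09011·e^(−0.04·14.9)) = 0.9972
sugar = (2.2 − 0.9972)·4.0·22.1

106.3252 g


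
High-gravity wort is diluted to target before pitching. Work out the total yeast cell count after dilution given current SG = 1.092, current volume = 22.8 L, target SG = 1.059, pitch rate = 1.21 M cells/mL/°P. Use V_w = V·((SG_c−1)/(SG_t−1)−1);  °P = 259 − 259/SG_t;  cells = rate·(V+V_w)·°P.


V_w = 22.8·((1.092−1)/(1.059−1)−1) = 12.7525
V_final = 22.8 + 12.7525 = 35.5525
°P = 259 − 259/1.059 = 14.4297
cells = 1.21·35.5525·14.4297

620.7430 billion cells


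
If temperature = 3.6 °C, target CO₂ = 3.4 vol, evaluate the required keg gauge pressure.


psi = vols/(0.01821 + 0.09011·e^(−0.04·T)) − 14.695
psi = 3.4/(0.01821 + 0.09011·e^(−0.04·3.6)) − 14.695

20.6351 psi


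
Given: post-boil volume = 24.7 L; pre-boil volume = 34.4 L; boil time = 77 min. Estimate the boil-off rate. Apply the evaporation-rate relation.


rate = (V_pre − V_post) / (t_min/60)
rate = (34.4 − 24.7) / (77/60)

7.5584 L/hr


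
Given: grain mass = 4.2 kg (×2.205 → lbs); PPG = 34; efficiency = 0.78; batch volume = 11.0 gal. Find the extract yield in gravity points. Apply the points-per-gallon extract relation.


points = lbs × PPG × eff / vol
lbs = 4.2 × 2.205 = 9.2610
points = 9.2610 × 34 × 0.78 / 11.0

22.3274 points


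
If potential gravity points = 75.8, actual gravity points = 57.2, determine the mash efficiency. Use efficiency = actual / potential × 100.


efficiency = 57.2 / 75.8 × 100

75.4617 %


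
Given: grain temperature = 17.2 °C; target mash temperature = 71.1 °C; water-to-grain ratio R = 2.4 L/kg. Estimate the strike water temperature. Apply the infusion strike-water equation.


T_strike = (0.41/R)·(T_mash − T_grain) + T_mash
T_strike = (0.41/2.4)·(71.1 − 17.2) + 71.1

80.3079 °C


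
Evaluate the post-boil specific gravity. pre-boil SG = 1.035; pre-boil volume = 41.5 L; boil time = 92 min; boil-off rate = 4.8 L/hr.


V_post = V_pre − rate·(t/60);  SG_post = 1 + (SG_pre−1)·V_pre/V_post
V_post = 41.5 − 4.8·(92/60) = 34.1400
SG_post = 1 + (1.035 − 1)·41.5/34.1400

1.0425


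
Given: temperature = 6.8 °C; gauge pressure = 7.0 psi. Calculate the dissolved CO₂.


vols = (P + 14.695)·(0.01821 + 0.09011·e^(−0.04·T))
vols = (7.0 + 14.695)·(0.01821 + 0.09011·e^(−0.04·6.8))

1.8844 volumes


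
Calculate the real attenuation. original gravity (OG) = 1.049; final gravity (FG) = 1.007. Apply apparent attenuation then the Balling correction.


AA = (OG−FG)/(OG−1)·100;  RA = AA·0.8192
AA = (1.049 − 1.007)/(1.049 − 1)·100 = 85.7143
RA = 85.7143·0.8192

70.2171 %


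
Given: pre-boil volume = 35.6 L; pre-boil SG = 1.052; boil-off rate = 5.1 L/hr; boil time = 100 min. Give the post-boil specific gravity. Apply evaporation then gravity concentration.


V_post = V_pre − rate·(t/60);  SG_post = 1 + (SG_pre−1)·V_pre/V_post
V_post = 35.6 − 5.1·(100/60) = 27.1000
SG_post = 1 + (1.052 − 1)·35.6/27.1000

1.0683


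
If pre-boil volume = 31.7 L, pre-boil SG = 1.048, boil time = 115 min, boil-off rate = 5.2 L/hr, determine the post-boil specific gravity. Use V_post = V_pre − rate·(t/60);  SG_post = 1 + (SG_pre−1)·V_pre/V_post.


V_post = 31.7 − 5.2·(115/60) = 21.7333
SG_post = 1 + (1.048 − 1)·31.7/21.7333

1.0700


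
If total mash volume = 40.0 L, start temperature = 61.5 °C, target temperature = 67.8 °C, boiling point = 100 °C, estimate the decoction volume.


V_dec = V_total·(T_target − T_start)/(T_boil − T_start)
V_dec = 40.0·(67.8 − 61.5)/(100 − 61.5)

6.5455 L


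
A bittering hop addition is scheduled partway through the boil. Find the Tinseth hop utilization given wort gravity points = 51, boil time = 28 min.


U = 1.65·0.000125^(GP/1000) · (1 − e^(−0.04·t))/4.15
bigness = 1.65·0.000125^(51/1000) = 1.0433
boil_factor = (1 − e^(−0.04·28))/4.15 = 0.1623
U = 1.0433 · 0.1623

0.1694


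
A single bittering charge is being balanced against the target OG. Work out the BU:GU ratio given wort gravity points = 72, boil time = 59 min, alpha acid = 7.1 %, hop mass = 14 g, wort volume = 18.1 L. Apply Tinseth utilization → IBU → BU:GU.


U = 1.65·0.000125^(GP/1000)·(1−e^(−0.04t))/4.15;  IBU = (α/100)·m·U·1000/V;  BU:GU = IBU/GP
U = 1.65·0.000125^(72/1000)·(1−e^(−0.04·59))/4.15 = 0.1885
IBU = (7.1/100)·14·0.1885·1000/18.1 = 10.3526
BU:GU = 10.3526/72

0.1438


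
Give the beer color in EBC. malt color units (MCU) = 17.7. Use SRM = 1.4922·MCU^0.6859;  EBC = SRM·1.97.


SRM = 1.4922·17.7^0.6859 = 10.7106
EBC = 10.7106·1.97

21.0998 EBC


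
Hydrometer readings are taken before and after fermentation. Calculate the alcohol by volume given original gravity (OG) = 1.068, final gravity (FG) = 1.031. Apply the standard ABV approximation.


ABV = (OG − FG) · 131.25
ABV = (1.068 − 1.031) · 131.25

4.8563 % ABV


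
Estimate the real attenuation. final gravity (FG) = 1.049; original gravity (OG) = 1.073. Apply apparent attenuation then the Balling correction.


AA = (OG−FG)/(OG−1)·100;  RA = AA·0.8192
AA = (1.073 − 1.049)/(1.073 − 1)·100 = 32.8767
RA = 32.8767·0.8192

26.9326 %


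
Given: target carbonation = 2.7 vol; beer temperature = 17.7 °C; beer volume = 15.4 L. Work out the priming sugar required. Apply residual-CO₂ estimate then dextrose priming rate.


residual = 14.695·(0.01821 + 0.09011·e^(−0.04·T));  sugar = (target − residual)·4.0·V
residual = 14.695·(0.01821 + 0.09011·e^(−0.04·17.7)) = 0.9199
sugar = (2.7 − 0.9199)·4.0·15.4

109.6530 g


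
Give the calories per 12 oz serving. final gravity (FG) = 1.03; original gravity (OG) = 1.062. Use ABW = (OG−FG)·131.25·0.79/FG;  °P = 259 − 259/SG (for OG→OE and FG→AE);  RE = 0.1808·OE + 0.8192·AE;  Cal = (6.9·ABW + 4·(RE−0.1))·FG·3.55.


ABW = (1.062 − 1.03)·131.25·0.79/1.03 = 3.2214
OE = 259 − 259/1.062 = 15.1205 °P
AE = 259 − 259/1.03 = 7.5437 °P
RE = 0.1808·15.1205 + 0.8192·7.5437 = 8.9136 °P
Cal = (6.9·3.2214 + 4·(8.9136−0.1))·1.03·3.55

210.1819 kcal


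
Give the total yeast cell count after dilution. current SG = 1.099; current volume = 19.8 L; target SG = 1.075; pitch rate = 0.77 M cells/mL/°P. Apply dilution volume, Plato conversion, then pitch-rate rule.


V_w = V·((SG_c−1)/(SG_t−1)−1);  °P = 259 − 259/SG_t;  cells = rate·(V+V_w)·°P
V_w = 19.8·((1.099−1)/(1.075−1)−1) = 6.3360
V_final = 19.8 + 6.3360 = 26.1360
°P = 259 − 259/1.075 = 18.0698
cells = 0.77·26.1360·18.0698

363.6490 billion cells


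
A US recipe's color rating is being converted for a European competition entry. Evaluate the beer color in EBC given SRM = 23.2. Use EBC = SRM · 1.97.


EBC = 23.2 · 1.97

45.7040 EBC


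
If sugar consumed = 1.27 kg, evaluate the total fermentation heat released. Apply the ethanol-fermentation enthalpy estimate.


Q = m_sugar · 590 kJ/kg
Q = 1.27 · 590

749.3000 kJ


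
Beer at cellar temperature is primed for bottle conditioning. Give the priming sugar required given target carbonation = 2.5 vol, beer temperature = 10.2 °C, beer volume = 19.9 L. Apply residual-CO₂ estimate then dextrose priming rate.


residual = 14.695·(0.01821 + 0.09011·e^(−0.04·T));  sugar = (target − residual)·4.0·V
residual = 14.695·(0.01821 + 0.09011·e^(−0.04·10.2)) = 1.1481
sugar = (2.5 − 1.1481)·4.0·19.9

107.6082 g


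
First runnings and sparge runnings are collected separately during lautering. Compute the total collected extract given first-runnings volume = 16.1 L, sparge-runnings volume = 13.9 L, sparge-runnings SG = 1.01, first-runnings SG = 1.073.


total = Σ (SG_i − 1)·1000·V_i
first = (1.073 − 1)·1000·16.1 = 1175.3000
sparge = (1.01 − 1)·1000·13.9 = 139.0000
total = 1175.3000 + 139.0000

1314.3000 gravity·L


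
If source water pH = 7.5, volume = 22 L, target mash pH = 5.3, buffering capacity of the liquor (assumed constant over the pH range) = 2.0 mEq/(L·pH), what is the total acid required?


acid = buffering capacity · (pH_source − pH_target) · V
acid = 2.0 · (7.5 − 5.3) · 22

96.8000 mEq


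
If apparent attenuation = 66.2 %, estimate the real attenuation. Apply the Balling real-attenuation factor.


RA = AA · 0.8192
RA = 66.2 · 0.8192

54.2310 %


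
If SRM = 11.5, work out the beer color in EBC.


EBC = SRM · 1.97
EBC = 11.5 · 1.97

22.6550 EBC


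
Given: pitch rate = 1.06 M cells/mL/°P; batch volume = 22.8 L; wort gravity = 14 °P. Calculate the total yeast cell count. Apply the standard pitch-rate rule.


cells (billions) = rate · V_L · °P
cells = 1.06 · 22.8 · 14

338.3520 billion cells


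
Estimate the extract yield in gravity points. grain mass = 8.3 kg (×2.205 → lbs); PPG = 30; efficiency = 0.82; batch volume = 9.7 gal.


points = lbs × PPG × eff / vol
lbs = 8.3 × 2.205 = 18.3015
points = 18.3015 × 30 × 0.82 / 9.7

46.4141 points


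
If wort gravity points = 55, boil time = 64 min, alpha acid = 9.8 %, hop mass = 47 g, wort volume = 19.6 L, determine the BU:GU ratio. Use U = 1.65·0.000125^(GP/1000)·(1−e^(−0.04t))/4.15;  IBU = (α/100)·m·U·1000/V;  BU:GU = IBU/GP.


U = 1.65·0.000125^(55/1000)·(1−e^(−0.04·64))/4.15 = 0.2238
IBU = (9.8/100)·47·0.2238·1000/19.6 = 52.5887
BU:GU = 52.5887/55

0.9562


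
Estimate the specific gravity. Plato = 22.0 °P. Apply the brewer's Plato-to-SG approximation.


SG = 259/(259 − P)
SG = 259/(259 − 22.0)

1.0928


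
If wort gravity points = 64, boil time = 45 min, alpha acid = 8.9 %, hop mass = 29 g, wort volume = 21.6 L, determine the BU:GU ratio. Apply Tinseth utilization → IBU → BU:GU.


U = 1.65·0.000125^(GP/1000)·(1−e^(−0.04t))/4.15;  IBU = (α/100)·m·U·1000/V;  BU:GU = IBU/GP
U = 1.65·0.000125^(64/1000)·(1−e^(−0.04·45))/4.15 = 0.1867
IBU = (8.9/100)·29·0.1867·1000/21.6 = 22.3102
BU:GU = 22.3102/64

0.3486


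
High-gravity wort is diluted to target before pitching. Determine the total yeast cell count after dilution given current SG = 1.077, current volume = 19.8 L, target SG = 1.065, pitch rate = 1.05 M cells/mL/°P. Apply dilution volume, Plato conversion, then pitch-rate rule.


V_w = V·((SG_c−1)/(SG_t−1)−1);  °P = 259 − 259/SG_t;  cells = rate·(V+V_w)·°P
V_w = 19.8·((1.077−1)/(1.065−1)−1) = 3.6554
V_final = 19.8 + 3.6554 = 23.4554
°P = 259 − 259/1.065 = 15.8075
cells = 1.05·23.4554·15.8075

389.3098 billion cells


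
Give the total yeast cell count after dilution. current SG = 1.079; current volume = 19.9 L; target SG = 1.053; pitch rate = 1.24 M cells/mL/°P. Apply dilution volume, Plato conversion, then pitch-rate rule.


V_w = V·((SG_c−1)/(SG_t−1)−1);  °P = 259 − 259/SG_t;  cells = rate·(V+V_w)·°P
V_w = 19.9·((1.079−1)/(1.053−1)−1) = 9.7623
V_final = 19.9 + 9.7623 = 29.6623
°P = 259 − 259/1.053 = 13.0361
cells = 1.24·29.6623·13.0361

479.4830 billion cells


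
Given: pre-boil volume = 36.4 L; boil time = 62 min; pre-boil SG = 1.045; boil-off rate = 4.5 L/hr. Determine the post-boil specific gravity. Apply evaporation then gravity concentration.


V_post = V_pre − rate·(t/60);  SG_post = 1 + (SG_pre−1)·V_pre/V_post
V_post = 36.4 − 4.5·(62/60) = 31.7500
SG_post = 1 + (1.045 − 1)·36.4/31.7500

1.0516


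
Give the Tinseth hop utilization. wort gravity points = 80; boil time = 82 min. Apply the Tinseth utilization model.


U = 1.65·0.000125^(GP/1000) · (1 − e^(−0.04·t))/4.15
bigness = 1.65·0.000125^(80/1000) = 0.8040
boil_factor = (1 − e^(−0.04·82))/4.15 = 0.2319
U = 0.8040 · 0.2319

0.1864


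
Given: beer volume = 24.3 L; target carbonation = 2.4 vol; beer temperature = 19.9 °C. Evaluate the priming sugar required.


residual = 14.695·(0.01821 + 0.09011·e^(−0.04·T));  sugar = (target − residual)·4.0·V
residual = 14.695·(0.01821 + 0.09011·e^(−0.04·19.9)) = 0.8650
sugar = (2.4 − 0.8650)·4.0·24.3

149.2052 g


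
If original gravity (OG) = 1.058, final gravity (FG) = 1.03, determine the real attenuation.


AA = (OG−FG)/(OG−1)·100;  RA = AA·0.8192
AA = (1.058 − 1.03)/(1.058 − 1)·100 = 48.2759
RA = 48.2759·0.8192

39.5476 %


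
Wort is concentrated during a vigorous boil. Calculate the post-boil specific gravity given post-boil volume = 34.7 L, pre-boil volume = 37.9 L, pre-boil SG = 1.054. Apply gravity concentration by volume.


SG_post = 1 + (SG_pre − 1)·V_pre/V_post
pts_pre = (1.054 − 1)·1000 = 54.0000
pts_post = 54.0000·37.9/34.7 = 58.9798
SG_post = 1 + 58.9798/1000

1.0590


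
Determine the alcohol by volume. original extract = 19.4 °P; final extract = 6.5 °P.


SG = 259/(259 − P);  ABV = (OG − FG)·131.25
OG = 259/(259 − 19.4) = 1.0810
FG = 259/(259 − 6.5) = 1.0257
ABV = (1.0810 − 1.0257)·131.25

7.2484 % ABV


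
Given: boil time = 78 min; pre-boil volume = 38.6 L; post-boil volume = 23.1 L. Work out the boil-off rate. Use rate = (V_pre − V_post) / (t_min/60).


rate = (38.6 − 23.1) / (78/60)

11.9231 L/hr


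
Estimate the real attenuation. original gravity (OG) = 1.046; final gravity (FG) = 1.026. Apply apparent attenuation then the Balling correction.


AA = (OG−FG)/(OG−1)·100;  RA = AA·0.8192
AA = (1.046 − 1.026)/(1.046 − 1)·100 = 43.4783
RA = 43.4783·0.8192

35.6174 %


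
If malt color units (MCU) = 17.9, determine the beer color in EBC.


SRM = 1.4922·MCU^0.6859;  EBC = SRM·1.97
SRM = 1.4922·17.9^0.6859 = 10.7934
EBC = 10.7934·1.97

21.2630 EBC


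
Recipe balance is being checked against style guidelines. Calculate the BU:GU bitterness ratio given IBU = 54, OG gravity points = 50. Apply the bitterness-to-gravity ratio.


BU:GU = IBU / OG_points
BU:GU = 54 / 50

1.0800


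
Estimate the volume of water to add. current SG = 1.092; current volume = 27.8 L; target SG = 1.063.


V_water = V·((SG_curr − 1)/(SG_target − 1) − 1)
V_water = 27.8·((1.092 − 1)/(1.063 − 1) − 1)

12.7968 L


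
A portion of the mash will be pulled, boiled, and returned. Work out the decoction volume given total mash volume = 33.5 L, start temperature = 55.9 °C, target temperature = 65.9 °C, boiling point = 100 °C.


V_dec = V_total·(T_target − T_start)/(T_boil − T_start)
V_dec = 33.5·(65.9 − 55.9)/(100 − 55.9)

7.5964 L


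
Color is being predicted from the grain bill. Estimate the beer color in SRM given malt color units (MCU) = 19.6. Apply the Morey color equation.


SRM = 1.4922 · MCU^0.6859
SRM = 1.4922 · 19.6^0.6859

11.4864 SRM


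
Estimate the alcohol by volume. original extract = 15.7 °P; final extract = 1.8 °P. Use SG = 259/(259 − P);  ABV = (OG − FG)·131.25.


OG = 259/(259 − 15.7) = 1.0645
FG = 259/(259 − 1.8) = 1.0070
ABV = (1.0645 − 1.0070)·131.25

7.5509 % ABV


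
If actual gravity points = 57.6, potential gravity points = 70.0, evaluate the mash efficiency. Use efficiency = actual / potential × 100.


efficiency = 57.6 / 70.0 × 100

82.2857 %


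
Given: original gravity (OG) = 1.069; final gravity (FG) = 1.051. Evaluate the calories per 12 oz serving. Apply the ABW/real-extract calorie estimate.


ABW = (OG−FG)·131.25·0.79/FG;  °P = 259 − 259/SG (for OG→OE and FG→AE);  RE = 0.1808·OE + 0.8192·AE;  Cal = (6.9·ABW + 4·(RE−0.1))·FG·3.55
ABW = (1.069 − 1.051)·131.25·0.79/1.051 = 1.7758
OE = 259 − 259/1.069 = 16.7175 °P
AE = 259 − 259/1.051 = 12.5680 °P
RE = 0.1808·16.7175 + 0.8192·12.5680 = 13.3183 °P
Cal = (6.9·1.7758 + 4·(13.3183−0.1))·1.051·3.55

242.9887 kcal


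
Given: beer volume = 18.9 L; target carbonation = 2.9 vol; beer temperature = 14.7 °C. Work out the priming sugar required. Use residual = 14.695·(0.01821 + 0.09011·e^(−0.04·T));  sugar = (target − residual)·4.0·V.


residual = 14.695·(0.01821 + 0.09011·e^(−0.04·14.7)) = 1.0031
sugar = (2.9 − 1.0031)·4.0·18.9

143.4066 g


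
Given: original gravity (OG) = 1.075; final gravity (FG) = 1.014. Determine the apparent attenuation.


AA = (OG − FG)/(OG − 1) · 100
AA = (1.075 − 1.014)/(1.075 − 1) · 100

81.3333 %


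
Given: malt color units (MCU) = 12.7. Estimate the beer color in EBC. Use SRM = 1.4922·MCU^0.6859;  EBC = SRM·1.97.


SRM = 1.4922·12.7^0.6859 = 8.5295
EBC = 8.5295·1.97

16.8032 EBC


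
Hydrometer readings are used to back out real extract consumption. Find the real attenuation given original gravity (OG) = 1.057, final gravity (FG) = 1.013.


AA = (OG−FG)/(OG−1)·100;  RA = AA·0.8192
AA = (1.057 − 1.013)/(1.057 − 1)·100 = 77.1930
RA = 77.1930·0.8192

63.2365 %


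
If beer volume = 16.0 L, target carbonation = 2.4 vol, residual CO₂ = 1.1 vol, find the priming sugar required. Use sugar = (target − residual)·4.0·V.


sugar = (2.4 − 1.1)·4.0·16.0

83.2000 g


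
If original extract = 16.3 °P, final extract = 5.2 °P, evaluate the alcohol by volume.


SG = 259/(259 − P);  ABV = (OG − FG)·131.25
OG = 259/(259 − 16.3) = 1.0672
FG = 259/(259 − 5.2) = 1.0205
ABV = (1.0672 − 1.0205)·131.25

6.1258 % ABV


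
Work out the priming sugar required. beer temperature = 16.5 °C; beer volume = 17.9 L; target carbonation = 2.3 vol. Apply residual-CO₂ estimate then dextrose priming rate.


residual = 14.695·(0.01821 + 0.09011·e^(−0.04·T));  sugar = (target − residual)·4.0·V
residual = 14.695·(0.01821 + 0.09011·e^(−0.04·16.5)) = 0.9520
sugar = (2.3 − 0.9520)·4.0·17.9

96.5173 g
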